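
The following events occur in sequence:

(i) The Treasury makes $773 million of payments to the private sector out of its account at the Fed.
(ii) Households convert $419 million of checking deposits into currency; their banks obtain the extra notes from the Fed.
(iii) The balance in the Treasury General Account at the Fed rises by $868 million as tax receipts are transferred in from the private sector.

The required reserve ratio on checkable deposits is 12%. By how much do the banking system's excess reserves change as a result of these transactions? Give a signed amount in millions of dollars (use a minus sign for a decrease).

-$452.32 million

Government spending $773 million: reserves +$773M, deposits +$773M.
Currency withdrawal $419 million: reserves −$419M, deposits −$419M.
Government account inflow $868 million: reserves −$868M, deposits −$868M.
Totals: Δreserves = −$514M, Δdeposits = −$514M.
Δrequired reserves = 12% × −$514M = −$61.68M.
Δexcess reserves = Δreserves − Δrequired = −$514M − (−$61.68M) = -$452.32 million.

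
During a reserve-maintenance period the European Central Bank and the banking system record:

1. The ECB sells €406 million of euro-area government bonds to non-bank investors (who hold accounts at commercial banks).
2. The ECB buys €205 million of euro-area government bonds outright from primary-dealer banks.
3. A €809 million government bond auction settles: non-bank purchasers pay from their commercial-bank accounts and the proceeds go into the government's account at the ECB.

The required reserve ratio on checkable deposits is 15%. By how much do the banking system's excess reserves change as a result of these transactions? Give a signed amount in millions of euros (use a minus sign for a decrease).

-€827.75 million

Asset sale (to non-banks) €406 million: reserves −€406M, deposits −€406M.
OMO purchase (from banks) €205 million: reserves +€205M, deposits 0.
Government account inflow €809 million: reserves −€809M, deposits −€809M.
Totals: Δreserves = −€1010M, Δdeposits = −€1215M.
Δrequired reserves = 15% × −€1215M = −€182.25M.
Δexcess reserves = Δreserves − Δrequired = −€1010M − (−€182.25M) = -€827.75 million.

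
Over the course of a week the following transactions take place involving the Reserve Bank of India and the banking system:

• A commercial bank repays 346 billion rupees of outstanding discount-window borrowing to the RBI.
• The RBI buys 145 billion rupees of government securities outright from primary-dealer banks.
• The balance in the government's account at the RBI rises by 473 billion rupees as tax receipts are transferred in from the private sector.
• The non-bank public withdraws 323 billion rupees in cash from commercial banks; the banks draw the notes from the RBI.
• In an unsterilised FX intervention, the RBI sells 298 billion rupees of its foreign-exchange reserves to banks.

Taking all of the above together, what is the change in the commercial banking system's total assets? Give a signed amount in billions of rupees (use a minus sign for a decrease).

RBI balance sheet:
  Assets:      Securities +145B, Loans to banks −346B, Foreign assets −298B
  Liabilities: Bank reserves −1295B, Currency in circulation +323B, Government deposits +473B
Commercial banking system:
  Assets:      Reserves at CB −1295B, Securities −145B, Foreign assets +298B
  Liabilities: Checkable deposits −796B, Borrowings from CB −346B
Change in total bank assets = -1142 billion.

-1142 billion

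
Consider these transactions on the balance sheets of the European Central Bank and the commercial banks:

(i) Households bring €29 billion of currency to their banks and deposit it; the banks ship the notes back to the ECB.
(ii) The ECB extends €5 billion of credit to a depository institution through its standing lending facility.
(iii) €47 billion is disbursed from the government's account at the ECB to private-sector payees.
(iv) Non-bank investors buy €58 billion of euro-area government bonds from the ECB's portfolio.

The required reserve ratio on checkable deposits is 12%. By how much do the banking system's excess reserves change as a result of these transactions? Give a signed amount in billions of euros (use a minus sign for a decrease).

+€20.84 billion

Currency deposit €29 billion: reserves +€29B, deposits +€29B.
Discount-window loan €5 billion: reserves +€5B, deposits 0.
Government spending €47 billion: reserves +€47B, deposits +€47B.
Asset sale (to non-banks) €58 billion: reserves −€58B, deposits −€58B.
Totals: Δreserves = +€23B, Δdeposits = +€18B.
Δrequired reserves = 12% × +€18B = +€2.16B.
Δexcess reserves = Δreserves − Δrequired = +€23B − (+€2.16B) = +€20.84 billion.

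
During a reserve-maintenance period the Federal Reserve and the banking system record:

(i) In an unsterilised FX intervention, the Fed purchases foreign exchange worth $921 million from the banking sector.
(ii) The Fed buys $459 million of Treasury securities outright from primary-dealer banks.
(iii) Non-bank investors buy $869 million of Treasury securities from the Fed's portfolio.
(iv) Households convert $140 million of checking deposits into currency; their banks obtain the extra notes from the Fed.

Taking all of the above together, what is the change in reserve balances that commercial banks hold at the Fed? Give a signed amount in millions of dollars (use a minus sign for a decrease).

Fed balance sheet:
  Assets:      Securities −$410M, Foreign assets +$921M
  Liabilities: Bank reserves +$371M, Currency in circulation +$140M
So the change in reserve balances that commercial banks hold at the Fed is +$371 million.

+$371 million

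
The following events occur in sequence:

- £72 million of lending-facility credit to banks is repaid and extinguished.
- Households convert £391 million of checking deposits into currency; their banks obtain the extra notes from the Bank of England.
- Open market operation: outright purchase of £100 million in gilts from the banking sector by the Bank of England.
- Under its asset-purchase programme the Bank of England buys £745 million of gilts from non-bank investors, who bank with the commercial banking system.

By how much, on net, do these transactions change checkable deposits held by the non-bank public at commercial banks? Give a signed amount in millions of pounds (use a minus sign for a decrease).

+£354 million

Discount-window repayment £72 million: the counterparty is a bank, so public deposits are unchanged → 0.
Currency withdrawal £391 million: non-bank counterparties' bank balances fall → −£391M.
OMO purchase (from banks) £100 million: the counterparty is a bank, so public deposits are unchanged → 0.
Asset purchase (from non-banks) £745 million: non-bank counterparties' bank balances rise → +£745M.
Net: 0 − 391 + 0 + 745 = +£354 million.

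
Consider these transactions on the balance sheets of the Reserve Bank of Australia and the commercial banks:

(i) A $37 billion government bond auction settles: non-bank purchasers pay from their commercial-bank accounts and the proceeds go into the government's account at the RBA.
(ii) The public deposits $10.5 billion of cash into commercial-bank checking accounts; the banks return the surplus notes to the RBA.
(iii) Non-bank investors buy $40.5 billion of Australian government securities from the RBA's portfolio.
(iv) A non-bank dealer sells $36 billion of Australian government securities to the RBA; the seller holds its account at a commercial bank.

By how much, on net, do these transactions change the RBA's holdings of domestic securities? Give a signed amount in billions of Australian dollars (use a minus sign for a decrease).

-$4.5 billion

RBA balance sheet:
  Assets:      Securities −$4.5B
  Liabilities: Bank reserves −$31B, Currency in circulation −$10.5B, Government deposits +$37B
Commercial banking system:
  Assets:      Reserves at CB −$31B
  Liabilities: Checkable deposits −$31B
So the change in the RBA's holdings of domestic securities is -$4.5 billion.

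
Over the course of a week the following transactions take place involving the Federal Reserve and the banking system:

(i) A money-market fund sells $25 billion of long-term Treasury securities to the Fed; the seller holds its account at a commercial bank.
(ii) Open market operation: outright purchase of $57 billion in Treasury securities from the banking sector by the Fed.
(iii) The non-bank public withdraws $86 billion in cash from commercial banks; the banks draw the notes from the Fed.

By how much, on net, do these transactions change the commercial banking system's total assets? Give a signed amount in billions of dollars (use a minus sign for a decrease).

Fed balance sheet:
  Assets:      Securities +$82B
  Liabilities: Bank reserves −$4B, Currency in circulation +$86B
Commercial banking system:
  Assets:      Reserves at CB −$4B, Securities −$57B
  Liabilities: Checkable deposits −$61B
Change in total bank assets = -$61 billion.

-$61 billion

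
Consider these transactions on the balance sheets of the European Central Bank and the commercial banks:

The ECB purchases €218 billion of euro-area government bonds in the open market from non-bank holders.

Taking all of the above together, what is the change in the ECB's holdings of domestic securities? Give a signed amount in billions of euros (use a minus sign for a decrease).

+€218 billion

Asset purchase (from non-banks) €218 billion: securities added to the ECB's portfolio → +€218B.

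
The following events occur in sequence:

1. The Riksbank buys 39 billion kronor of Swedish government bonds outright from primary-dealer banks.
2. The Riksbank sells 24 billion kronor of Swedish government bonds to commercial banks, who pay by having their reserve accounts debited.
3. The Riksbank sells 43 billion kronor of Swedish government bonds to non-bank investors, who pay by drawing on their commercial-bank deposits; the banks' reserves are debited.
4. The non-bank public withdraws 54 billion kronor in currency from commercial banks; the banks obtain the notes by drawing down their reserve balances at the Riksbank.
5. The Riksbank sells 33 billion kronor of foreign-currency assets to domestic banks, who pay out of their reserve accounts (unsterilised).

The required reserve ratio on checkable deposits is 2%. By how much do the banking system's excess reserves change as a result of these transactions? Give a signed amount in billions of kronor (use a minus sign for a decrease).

OMO purchase (from banks) 39 billion kronor: reserves +39B, deposits 0.
OMO sale (to banks) 24 billion kronor: reserves −24B, deposits 0.
Asset sale (to non-banks) 43 billion kronor: reserves −43B, deposits −43B.
Currency withdrawal 54 billion kronor: reserves −54B, deposits −54B.
FX sale 33 billion kronor: reserves −33B, deposits 0.
Totals: Δreserves = −115B, Δdeposits = −97B.
Δrequired reserves = 2% × −97B = −1.94B.
Δexcess reserves = Δreserves − Δrequired = −115B − (−1.94B) = -113.06 billion.

-113.06 billion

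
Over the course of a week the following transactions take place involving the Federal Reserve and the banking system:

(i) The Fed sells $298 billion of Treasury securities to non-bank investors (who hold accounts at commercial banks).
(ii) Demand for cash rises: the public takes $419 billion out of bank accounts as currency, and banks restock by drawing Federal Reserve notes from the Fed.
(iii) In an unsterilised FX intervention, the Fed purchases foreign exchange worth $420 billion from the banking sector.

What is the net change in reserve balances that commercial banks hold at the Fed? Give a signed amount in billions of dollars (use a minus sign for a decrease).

Fed balance sheet:
  Assets:      Securities −$298B, Foreign assets +$420B
  Liabilities: Bank reserves −$297B, Currency in circulation +$419B
So the change in reserve balances that commercial banks hold at the Fed is -$297 billion.

-$297 billion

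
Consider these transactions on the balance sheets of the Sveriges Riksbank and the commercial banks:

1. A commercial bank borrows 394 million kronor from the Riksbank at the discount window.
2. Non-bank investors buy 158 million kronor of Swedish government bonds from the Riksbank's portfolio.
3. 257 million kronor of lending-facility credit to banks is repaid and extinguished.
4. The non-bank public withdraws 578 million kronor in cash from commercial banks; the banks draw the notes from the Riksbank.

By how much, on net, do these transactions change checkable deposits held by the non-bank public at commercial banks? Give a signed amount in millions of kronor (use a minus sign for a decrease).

Discount-window loan 394 million kronor: the counterparty is a bank, so public deposits are unchanged → 0.
Asset sale (to non-banks) 158 million kronor: non-bank counterparties' bank balances fall → −158M.
Discount-window repayment 257 million kronor: the counterparty is a bank, so public deposits are unchanged → 0.
Currency withdrawal 578 million kronor: non-bank counterparties' bank balances fall → −578M.
Net: 0 − 158 + 0 − 578 = -736 million.

-736 million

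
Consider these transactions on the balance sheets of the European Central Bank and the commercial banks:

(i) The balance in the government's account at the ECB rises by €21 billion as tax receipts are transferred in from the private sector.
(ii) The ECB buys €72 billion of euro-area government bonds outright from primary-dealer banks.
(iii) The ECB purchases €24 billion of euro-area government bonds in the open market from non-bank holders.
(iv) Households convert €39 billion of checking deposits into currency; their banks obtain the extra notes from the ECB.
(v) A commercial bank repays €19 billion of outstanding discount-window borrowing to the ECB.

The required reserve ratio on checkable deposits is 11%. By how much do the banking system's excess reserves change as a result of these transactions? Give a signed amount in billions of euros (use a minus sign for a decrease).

Government account inflow €21 billion: reserves −€21B, deposits −€21B.
OMO purchase (from banks) €72 billion: reserves +€72B, deposits 0.
Asset purchase (from non-banks) €24 billion: reserves +€24B, deposits +€24B.
Currency withdrawal €39 billion: reserves −€39B, deposits −€39B.
Discount-window repayment €19 billion: reserves −€19B, deposits 0.
Totals: Δreserves = +€17B, Δdeposits = −€36B.
Δrequired reserves = 11% × −€36B = −€3.96B.
Δexcess reserves = Δreserves − Δrequired = +€17B − (−€3.96B) = +€20.96 billion.

+€20.96 billion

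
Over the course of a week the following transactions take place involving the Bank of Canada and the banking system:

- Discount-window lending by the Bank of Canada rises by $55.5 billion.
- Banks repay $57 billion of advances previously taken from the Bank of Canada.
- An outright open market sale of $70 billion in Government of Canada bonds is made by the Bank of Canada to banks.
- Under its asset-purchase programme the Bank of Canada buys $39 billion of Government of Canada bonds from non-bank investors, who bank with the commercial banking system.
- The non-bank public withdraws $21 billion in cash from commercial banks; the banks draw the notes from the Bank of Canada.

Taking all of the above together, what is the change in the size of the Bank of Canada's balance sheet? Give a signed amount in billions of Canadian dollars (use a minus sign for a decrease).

Bank of Canada balance sheet:
  Assets:      Securities −$31B, Loans to banks −$1.5B
  Liabilities: Bank reserves −$53.5B, Currency in circulation +$21B
Change in total Bank of Canada assets = -$32.5 billion.

-$32.5 billion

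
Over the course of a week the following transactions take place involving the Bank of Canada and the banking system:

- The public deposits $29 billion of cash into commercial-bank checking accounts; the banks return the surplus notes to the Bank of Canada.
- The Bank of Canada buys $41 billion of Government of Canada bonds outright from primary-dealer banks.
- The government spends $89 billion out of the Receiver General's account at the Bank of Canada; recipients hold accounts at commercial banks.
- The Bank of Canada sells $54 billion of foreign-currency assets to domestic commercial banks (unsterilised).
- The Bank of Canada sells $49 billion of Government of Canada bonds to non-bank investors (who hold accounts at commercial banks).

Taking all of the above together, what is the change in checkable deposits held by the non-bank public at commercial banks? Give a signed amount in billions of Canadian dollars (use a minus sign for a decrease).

+$69 billion

Bank of Canada balance sheet:
  Assets:      Securities −$8B, Foreign assets −$54B
  Liabilities: Bank reserves +$56B, Currency in circulation −$29B, Government deposits −$89B
Commercial banking system:
  Assets:      Reserves at CB +$56B, Securities −$41B, Foreign assets +$54B
  Liabilities: Checkable deposits +$69B
So the change in checkable deposits held by the non-bank public at commercial banks is +$69 billion.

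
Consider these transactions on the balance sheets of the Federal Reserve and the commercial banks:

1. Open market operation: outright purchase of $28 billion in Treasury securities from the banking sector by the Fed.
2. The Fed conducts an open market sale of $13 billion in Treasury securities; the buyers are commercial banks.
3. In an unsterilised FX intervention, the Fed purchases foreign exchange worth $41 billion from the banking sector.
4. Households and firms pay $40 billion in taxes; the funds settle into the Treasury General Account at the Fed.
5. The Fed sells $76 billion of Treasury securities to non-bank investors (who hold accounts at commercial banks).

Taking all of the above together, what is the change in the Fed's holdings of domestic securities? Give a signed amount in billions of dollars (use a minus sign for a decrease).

-$61 billion

Fed balance sheet:
  Assets:      Securities −$61B, Foreign assets +$41B
  Liabilities: Bank reserves −$60B, Government deposits +$40B
Commercial banking system:
  Assets:      Reserves at CB −$60B, Securities −$15B, Foreign assets −$41B
  Liabilities: Checkable deposits −$116B
So the change in the Fed's holdings of domestic securities is -$61 billion.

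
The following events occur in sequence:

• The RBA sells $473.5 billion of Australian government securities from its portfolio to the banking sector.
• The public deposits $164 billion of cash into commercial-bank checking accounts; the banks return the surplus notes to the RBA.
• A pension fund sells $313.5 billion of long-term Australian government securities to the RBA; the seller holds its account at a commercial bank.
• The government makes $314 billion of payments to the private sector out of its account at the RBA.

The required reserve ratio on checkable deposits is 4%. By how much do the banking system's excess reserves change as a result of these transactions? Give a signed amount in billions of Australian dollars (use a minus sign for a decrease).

OMO sale (to banks) $473.5 billion: reserves −$473.5B, deposits 0.
Currency deposit $164 billion: reserves +$164B, deposits +$164B.
Asset purchase (from non-banks) $313.5 billion: reserves +$313.5B, deposits +$313.5B.
Government spending $314 billion: reserves +$314B, deposits +$314B.
Totals: Δreserves = +$318B, Δdeposits = +$791.5B.
Δrequired reserves = 4% × +$791.5B = +$31.66B.
Δexcess reserves = Δreserves − Δrequired = +$318B − (+$31.66B) = +$286.34 billion.

+$286.34 billion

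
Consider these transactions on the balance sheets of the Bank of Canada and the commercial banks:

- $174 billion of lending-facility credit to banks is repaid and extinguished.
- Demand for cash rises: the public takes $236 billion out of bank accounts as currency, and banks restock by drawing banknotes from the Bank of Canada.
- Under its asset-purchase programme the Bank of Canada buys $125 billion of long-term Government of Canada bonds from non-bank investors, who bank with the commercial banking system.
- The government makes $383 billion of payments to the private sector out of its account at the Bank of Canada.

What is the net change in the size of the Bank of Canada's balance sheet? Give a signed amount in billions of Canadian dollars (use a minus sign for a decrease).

Discount-window repayment $174 billion: a Bank of Canada asset is shed → −$174B.
Currency withdrawal $236 billion: only the composition of liabilities changes → 0.
Asset purchase (from non-banks) $125 billion: a Bank of Canada asset is acquired → +$125B.
Government spending $383 billion: only the composition of liabilities changes → 0.
Net: −174 + 0 + 125 + 0 = -$49 billion.

-$49 billion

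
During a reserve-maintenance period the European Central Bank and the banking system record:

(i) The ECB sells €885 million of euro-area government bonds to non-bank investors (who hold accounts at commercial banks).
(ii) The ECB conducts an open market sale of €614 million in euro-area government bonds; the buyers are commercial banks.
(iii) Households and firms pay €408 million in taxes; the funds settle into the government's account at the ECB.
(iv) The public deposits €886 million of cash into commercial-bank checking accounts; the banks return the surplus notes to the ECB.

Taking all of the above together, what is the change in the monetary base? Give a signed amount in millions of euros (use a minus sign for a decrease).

Asset sale (to non-banks) €885 million: ECB balance sheet contracts → −€885M.
OMO sale (to banks) €614 million: ECB balance sheet contracts → −€614M.
Government account inflow €408 million: reserves shift to a non-base liability → −€408M.
Currency deposit €886 million: just a shift between currency and reserves — both are base money → 0.
Net: −885 − 614 − 408 + 0 = -€1907 million.

-€1907 million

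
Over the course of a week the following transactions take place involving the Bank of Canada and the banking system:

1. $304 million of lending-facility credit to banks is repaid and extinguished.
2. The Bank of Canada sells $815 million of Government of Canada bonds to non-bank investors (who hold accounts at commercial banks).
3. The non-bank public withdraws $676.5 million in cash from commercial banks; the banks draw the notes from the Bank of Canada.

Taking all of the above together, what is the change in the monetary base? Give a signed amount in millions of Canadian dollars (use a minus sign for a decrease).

Discount-window repayment $304 million: Bank of Canada balance sheet contracts → −$304M.
Asset sale (to non-banks) $815 million: Bank of Canada balance sheet contracts → −$815M.
Currency withdrawal $676.5 million: just a shift between currency and reserves — both are base money → 0.
Net: −304 − 815 + 0 = -$1119 million.

-$1119 million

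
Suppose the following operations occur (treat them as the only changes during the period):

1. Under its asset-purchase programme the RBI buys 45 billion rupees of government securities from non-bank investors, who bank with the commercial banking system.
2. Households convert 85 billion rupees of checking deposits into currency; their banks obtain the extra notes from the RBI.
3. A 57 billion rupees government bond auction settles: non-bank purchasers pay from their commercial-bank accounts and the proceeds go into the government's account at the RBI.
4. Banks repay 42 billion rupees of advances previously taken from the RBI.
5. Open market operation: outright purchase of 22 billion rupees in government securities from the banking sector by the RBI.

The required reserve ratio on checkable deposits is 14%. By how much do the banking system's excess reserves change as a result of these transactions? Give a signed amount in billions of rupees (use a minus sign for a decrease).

Asset purchase (from non-banks) 45 billion rupees: reserves +45B, deposits +45B.
Currency withdrawal 85 billion rupees: reserves −85B, deposits −85B.
Government account inflow 57 billion rupees: reserves −57B, deposits −57B.
Discount-window repayment 42 billion rupees: reserves −42B, deposits 0.
OMO purchase (from banks) 22 billion rupees: reserves +22B, deposits 0.
Totals: Δreserves = −117B, Δdeposits = −97B.
Δrequired reserves = 14% × −97B = −13.58B.
Δexcess reserves = Δreserves − Δrequired = −117B − (−13.58B) = -103.42 billion.

-103.42 billion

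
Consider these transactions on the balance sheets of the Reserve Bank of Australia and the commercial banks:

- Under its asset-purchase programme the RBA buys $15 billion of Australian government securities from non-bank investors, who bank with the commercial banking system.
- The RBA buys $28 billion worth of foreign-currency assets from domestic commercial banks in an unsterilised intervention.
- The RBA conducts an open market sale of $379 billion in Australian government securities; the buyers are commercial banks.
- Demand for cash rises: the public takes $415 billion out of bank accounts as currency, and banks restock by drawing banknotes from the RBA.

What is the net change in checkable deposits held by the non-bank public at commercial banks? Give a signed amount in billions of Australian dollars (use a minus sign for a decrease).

Asset purchase (from non-banks) $15 billion: non-bank counterparties' bank balances rise → +$15B.
FX purchase $28 billion: the counterparty is a bank, so public deposits are unchanged → 0.
OMO sale (to banks) $379 billion: the counterparty is a bank, so public deposits are unchanged → 0.
Currency withdrawal $415 billion: non-bank counterparties' bank balances fall → −$415B.
Net: 15 + 0 + 0 − 415 = -$400 billion.

-$400 billion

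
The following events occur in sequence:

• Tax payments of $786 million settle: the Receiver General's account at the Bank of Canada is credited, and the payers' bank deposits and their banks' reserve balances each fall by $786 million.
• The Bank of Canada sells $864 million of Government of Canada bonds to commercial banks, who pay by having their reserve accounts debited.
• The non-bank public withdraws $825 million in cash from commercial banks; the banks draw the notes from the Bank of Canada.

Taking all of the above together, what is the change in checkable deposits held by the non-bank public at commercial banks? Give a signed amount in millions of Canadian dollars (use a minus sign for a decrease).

-$1611 million

Government account inflow $786 million: non-bank counterparties' bank balances fall → −$786M.
OMO sale (to banks) $864 million: the counterparty is a bank, so public deposits are unchanged → 0.
Currency withdrawal $825 million: non-bank counterparties' bank balances fall → −$825M.
Net: −786 + 0 − 825 = -$1611 million.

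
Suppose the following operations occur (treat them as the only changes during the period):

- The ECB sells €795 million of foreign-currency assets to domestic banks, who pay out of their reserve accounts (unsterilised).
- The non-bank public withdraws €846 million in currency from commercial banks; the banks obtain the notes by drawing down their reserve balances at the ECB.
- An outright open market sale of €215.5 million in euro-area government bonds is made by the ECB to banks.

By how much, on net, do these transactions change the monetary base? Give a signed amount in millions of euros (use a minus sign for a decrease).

-€1010.5 million

ECB balance sheet:
  Assets:      Securities −€215.5M, Foreign assets −€795M
  Liabilities: Bank reserves −€1856.5M, Currency in circulation +€846M
Commercial banking system:
  Assets:      Reserves at CB −€1856.5M, Securities +€215.5M, Foreign assets +€795M
  Liabilities: Checkable deposits −€846M
Monetary base = currency + reserves: +€846M + (−€1856.5M) = -€1010.5 million.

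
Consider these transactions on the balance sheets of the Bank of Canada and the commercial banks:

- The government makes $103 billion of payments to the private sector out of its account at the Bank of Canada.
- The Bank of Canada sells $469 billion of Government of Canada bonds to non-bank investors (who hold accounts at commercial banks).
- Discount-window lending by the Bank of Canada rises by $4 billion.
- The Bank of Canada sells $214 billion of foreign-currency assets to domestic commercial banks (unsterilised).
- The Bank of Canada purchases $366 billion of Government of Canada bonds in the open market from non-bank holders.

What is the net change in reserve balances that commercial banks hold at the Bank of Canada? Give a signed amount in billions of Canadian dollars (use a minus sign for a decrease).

Government spending $103 billion: government payments flow into bank reserve accounts → +$103B.
Asset sale (to non-banks) $469 billion: the non-bank buyers' banks settle from reserves → −$469B.
Discount-window loan $4 billion: the loan is credited to the bank's reserve account → +$4B.
FX sale $214 billion: the buying banks pay out of their reserve balances → −$214B.
Asset purchase (from non-banks) $366 billion: the Bank of Canada pays by crediting reserve accounts → +$366B.
Net: 103 − 469 + 4 − 214 + 366 = -$210 billion.

-$210 billion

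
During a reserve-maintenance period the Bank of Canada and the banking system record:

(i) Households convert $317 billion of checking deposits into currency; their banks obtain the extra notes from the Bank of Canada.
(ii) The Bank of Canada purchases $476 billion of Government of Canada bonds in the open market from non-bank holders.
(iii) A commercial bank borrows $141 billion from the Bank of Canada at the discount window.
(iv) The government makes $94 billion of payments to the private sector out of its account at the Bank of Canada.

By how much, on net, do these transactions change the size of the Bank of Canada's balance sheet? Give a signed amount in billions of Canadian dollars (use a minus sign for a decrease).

+$617 billion

Currency withdrawal $317 billion: only the composition of liabilities changes → 0.
Asset purchase (from non-banks) $476 billion: a Bank of Canada asset is acquired → +$476B.
Discount-window loan $141 billion: a Bank of Canada asset is acquired → +$141B.
Government spending $94 billion: only the composition of liabilities changes → 0.
Net: 0 + 476 + 141 + 0 = +$617 billion.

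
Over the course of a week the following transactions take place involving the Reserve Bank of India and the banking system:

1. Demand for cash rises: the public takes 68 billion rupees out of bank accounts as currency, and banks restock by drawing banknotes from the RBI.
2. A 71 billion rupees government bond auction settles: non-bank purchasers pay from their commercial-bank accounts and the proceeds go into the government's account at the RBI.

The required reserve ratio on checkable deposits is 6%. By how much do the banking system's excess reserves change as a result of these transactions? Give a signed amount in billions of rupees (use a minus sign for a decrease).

Currency withdrawal 68 billion rupees: reserves −68B, deposits −68B.
Government account inflow 71 billion rupees: reserves −71B, deposits −71B.
Totals: Δreserves = −139B, Δdeposits = −139B.
Δrequired reserves = 6% × −139B = −8.34B.
Δexcess reserves = Δreserves − Δrequired = −139B − (−8.34B) = -130.66 billion.

-130.66 billion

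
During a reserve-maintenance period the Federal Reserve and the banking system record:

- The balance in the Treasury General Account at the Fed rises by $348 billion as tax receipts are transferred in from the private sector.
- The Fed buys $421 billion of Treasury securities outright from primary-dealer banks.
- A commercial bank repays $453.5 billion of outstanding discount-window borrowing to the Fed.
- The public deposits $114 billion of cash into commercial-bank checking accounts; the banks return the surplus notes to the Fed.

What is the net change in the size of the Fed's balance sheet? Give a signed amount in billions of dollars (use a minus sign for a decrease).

-$32.5 billion

Fed balance sheet:
  Assets:      Securities +$421B, Loans to banks −$453.5B
  Liabilities: Bank reserves −$266.5B, Currency in circulation −$114B, Government deposits +$348B
Commercial banking system:
  Assets:      Reserves at CB −$266.5B, Securities −$421B
  Liabilities: Checkable deposits −$234B, Borrowings from CB −$453.5B
Change in total Fed assets = -$32.5 billion.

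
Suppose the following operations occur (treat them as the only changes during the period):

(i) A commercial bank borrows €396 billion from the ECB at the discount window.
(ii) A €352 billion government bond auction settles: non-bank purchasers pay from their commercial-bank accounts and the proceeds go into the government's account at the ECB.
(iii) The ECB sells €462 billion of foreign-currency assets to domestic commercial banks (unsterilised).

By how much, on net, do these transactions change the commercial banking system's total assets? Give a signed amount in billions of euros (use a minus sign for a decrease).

+€44 billion

ECB balance sheet:
  Assets:      Loans to banks +€396B, Foreign assets −€462B
  Liabilities: Bank reserves −€418B, Government deposits +€352B
Commercial banking system:
  Assets:      Reserves at CB −€418B, Foreign assets +€462B
  Liabilities: Checkable deposits −€352B, Borrowings from CB +€396B
Change in total bank assets = +€44 billion.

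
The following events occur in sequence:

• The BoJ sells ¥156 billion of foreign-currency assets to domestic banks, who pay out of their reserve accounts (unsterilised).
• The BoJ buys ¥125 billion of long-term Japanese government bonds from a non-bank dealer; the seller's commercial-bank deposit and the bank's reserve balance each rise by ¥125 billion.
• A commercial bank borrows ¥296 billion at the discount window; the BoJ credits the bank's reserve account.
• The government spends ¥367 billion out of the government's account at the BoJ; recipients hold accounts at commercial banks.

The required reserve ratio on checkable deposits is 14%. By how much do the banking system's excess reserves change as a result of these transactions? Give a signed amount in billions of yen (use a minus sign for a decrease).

FX sale ¥156 billion: reserves −¥156B, deposits 0.
Asset purchase (from non-banks) ¥125 billion: reserves +¥125B, deposits +¥125B.
Discount-window loan ¥296 billion: reserves +¥296B, deposits 0.
Government spending ¥367 billion: reserves +¥367B, deposits +¥367B.
Totals: Δreserves = +¥632B, Δdeposits = +¥492B.
Δrequired reserves = 14% × +¥492B = +¥68.88B.
Δexcess reserves = Δreserves − Δrequired = +¥632B − (+¥68.88B) = +¥563.12 billion.

+¥563.12 billion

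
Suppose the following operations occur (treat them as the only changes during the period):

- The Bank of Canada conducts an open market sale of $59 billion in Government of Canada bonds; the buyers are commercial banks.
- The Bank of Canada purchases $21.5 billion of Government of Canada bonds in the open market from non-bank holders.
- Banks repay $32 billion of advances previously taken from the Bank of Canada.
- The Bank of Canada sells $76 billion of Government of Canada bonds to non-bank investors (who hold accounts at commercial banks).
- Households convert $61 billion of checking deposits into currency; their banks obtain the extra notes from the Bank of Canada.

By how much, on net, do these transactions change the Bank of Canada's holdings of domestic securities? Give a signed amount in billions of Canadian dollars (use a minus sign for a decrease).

Bank of Canada balance sheet:
  Assets:      Securities −$113.5B, Loans to banks −$32B
  Liabilities: Bank reserves −$206.5B, Currency in circulation +$61B
So the change in the Bank of Canada's holdings of domestic securities is -$113.5 billion.

-$113.5 billion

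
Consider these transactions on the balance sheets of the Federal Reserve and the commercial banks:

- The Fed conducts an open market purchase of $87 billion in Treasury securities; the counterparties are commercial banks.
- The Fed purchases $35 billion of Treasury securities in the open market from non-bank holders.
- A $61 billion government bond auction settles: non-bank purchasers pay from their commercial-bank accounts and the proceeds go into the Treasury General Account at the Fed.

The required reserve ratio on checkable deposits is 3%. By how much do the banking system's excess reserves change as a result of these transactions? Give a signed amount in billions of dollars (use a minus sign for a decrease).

+$61.78 billion

OMO purchase (from banks) $87 billion: reserves +$87B, deposits 0.
Asset purchase (from non-banks) $35 billion: reserves +$35B, deposits +$35B.
Government account inflow $61 billion: reserves −$61B, deposits −$61B.
Totals: Δreserves = +$61B, Δdeposits = −$26B.
Δrequired reserves = 3% × −$26B = −$0.78B.
Δexcess reserves = Δreserves − Δrequired = +$61B − (−$0.78B) = +$61.78 billion.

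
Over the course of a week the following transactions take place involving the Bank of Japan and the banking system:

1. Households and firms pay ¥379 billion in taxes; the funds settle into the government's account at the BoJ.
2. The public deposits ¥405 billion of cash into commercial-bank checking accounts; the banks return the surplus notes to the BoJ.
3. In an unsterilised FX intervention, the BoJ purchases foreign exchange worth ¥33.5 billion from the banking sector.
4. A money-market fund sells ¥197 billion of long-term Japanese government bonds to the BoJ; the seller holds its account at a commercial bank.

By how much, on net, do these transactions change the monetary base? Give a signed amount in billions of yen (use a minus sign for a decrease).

Government account inflow ¥379 billion: reserves shift to a non-base liability → −¥379B.
Currency deposit ¥405 billion: just a shift between currency and reserves — both are base money → 0.
FX purchase ¥33.5 billion: BoJ balance sheet expands → +¥33.5B.
Asset purchase (from non-banks) ¥197 billion: BoJ balance sheet expands → +¥197B.
Net: −379 + 0 + 33.5 + 197 = -¥148.5 billion.

-¥148.5 billion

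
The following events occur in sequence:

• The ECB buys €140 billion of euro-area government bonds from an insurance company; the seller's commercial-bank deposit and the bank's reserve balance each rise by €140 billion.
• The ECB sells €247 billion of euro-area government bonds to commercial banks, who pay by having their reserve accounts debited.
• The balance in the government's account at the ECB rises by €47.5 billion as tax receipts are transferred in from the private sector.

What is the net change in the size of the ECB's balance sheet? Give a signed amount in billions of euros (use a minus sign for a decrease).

Asset purchase (from non-banks) €140 billion: an ECB asset is acquired → +€140B.
OMO sale (to banks) €247 billion: an ECB asset is shed → −€247B.
Government account inflow €47.5 billion: only the composition of liabilities changes → 0.
Net: 140 − 247 + 0 = -€107 billion.

-€107 billion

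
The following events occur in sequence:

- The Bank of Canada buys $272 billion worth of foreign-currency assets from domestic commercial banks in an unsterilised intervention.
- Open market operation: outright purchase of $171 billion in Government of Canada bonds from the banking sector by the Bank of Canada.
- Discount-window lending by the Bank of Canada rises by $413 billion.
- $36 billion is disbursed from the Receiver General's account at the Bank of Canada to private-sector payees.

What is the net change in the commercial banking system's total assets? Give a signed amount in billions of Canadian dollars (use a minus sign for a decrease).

Bank of Canada balance sheet:
  Assets:      Securities +$171B, Loans to banks +$413B, Foreign assets +$272B
  Liabilities: Bank reserves +$892B, Government deposits −$36B
Commercial banking system:
  Assets:      Reserves at CB +$892B, Securities −$171B, Foreign assets −$272B
  Liabilities: Checkable deposits +$36B, Borrowings from CB +$413B
Change in total bank assets = +$449 billion.

+$449 billion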